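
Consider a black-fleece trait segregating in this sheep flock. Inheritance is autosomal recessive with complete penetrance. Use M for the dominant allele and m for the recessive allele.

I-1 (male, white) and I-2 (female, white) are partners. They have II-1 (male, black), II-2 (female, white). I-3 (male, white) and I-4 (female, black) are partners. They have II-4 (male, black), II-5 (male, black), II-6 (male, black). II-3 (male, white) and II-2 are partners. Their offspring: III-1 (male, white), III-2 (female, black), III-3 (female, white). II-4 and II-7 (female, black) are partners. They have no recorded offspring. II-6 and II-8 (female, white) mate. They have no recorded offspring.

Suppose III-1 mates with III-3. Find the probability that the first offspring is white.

II-3 is white so carries M and passed m to III-2 (mm), so II-3 is Mm.
II-2 is white so carries M and passed m to III-2 (mm), so II-2 is Mm.
III-1 is a white offspring of II-3 (Mm) × II-2 (Mm), whose cross gives 1/4 MM : 1/2 Mm : 1/4 mm; conditioning on being white, III-1 is MM with probability 1/3, Mm with probability 2/3.
III-3 is a white offspring of II-3 (Mm) × II-2 (Mm), whose cross gives 1/4 MM : 1/2 Mm : 1/4 mm; conditioning on being white, III-3 is MM with probability 1/3, Mm with probability 2/3.
Summing over parental genotype combinations, P(offspring is white) = 1/9·1 + 2/9·1 + 2/9·1 + 4/9·3/4 = 8/9.

8/9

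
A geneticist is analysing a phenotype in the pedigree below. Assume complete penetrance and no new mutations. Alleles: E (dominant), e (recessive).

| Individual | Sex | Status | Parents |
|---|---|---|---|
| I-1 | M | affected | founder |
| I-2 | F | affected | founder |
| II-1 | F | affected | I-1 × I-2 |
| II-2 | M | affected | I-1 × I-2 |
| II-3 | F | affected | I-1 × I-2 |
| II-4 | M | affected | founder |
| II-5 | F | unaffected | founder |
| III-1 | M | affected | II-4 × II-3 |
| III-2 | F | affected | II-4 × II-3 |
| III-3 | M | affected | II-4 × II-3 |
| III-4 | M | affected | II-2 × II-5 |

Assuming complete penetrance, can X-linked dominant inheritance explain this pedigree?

Under X-linked dominant, III-4 (affected, male) cannot arise from II-2 (affected) × II-5 (unaffected).

No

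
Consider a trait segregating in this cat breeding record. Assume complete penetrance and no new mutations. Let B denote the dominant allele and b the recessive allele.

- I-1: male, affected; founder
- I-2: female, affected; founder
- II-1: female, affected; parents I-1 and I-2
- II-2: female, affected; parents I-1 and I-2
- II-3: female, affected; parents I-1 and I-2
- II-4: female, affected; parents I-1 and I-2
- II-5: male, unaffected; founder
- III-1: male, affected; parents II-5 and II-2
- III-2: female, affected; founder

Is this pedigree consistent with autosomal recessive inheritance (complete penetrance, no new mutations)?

A consistent assignment under autosomal recessive exists: I-1 bb, I-2 bb, II-1 bb, II-2 bb, II-3 bb, II-4 bb, II-5 Bb, III-1 bb, III-2 bb.
In this assignment every recorded phenotype matches its genotype and every non-founder's genotype is obtainable from its parents' genotypes, so the pedigree is consistent.

Yes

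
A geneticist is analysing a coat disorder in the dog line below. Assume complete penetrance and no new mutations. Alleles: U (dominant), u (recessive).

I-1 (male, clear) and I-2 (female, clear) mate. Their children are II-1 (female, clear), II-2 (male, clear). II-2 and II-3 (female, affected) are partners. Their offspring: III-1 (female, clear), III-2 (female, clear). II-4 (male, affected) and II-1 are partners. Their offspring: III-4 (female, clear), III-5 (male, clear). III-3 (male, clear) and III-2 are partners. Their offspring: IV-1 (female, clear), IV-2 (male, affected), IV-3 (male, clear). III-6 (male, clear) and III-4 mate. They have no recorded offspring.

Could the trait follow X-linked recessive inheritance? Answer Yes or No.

Yes

A consistent assignment under X-linked recessive exists: I-1 X^U Y, I-2 X^U X^U, II-1 X^U X^U, II-2 X^U Y, II-3 X^u X^u, II-4 X^u Y, III-1 X^U X^u, III-2 X^U X^u, III-3 X^U Y, III-4 X^U X^u, III-5 X^U Y, III-6 X^U Y, IV-1 X^U X^U, IV-2 X^u Y, IV-3 X^U Y.
In this assignment every recorded phenotype matches its genotype and every non-founder's genotype is obtainable from its parents' genotypes, so the pedigree is consistent.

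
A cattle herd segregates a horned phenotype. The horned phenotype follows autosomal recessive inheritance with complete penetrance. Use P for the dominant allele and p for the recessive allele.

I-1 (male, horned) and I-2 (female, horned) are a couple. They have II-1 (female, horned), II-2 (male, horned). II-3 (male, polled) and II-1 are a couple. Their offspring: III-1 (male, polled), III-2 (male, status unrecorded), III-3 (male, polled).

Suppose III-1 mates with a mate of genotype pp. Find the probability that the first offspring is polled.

1/2

III-1 is polled so carries P and received p from II-1 (pp), so III-1 is Pp.
The cross gives 1/2 Pp : 1/2 pp, so P(offspring is polled) = 1/2.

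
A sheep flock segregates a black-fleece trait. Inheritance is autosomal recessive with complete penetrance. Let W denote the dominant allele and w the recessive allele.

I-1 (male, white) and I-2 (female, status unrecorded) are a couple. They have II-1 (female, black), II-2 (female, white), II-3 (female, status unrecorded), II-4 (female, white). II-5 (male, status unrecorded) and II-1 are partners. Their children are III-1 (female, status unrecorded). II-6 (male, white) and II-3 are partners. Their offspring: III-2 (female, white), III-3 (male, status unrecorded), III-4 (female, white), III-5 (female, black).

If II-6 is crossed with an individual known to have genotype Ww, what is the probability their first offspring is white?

II-6 is white so carries W and passed w to III-5 (ww), so II-6 is Ww.
The cross gives 1/4 WW : 1/2 Ww : 1/4 ww, so P(offspring is white) = 3/4.

3/4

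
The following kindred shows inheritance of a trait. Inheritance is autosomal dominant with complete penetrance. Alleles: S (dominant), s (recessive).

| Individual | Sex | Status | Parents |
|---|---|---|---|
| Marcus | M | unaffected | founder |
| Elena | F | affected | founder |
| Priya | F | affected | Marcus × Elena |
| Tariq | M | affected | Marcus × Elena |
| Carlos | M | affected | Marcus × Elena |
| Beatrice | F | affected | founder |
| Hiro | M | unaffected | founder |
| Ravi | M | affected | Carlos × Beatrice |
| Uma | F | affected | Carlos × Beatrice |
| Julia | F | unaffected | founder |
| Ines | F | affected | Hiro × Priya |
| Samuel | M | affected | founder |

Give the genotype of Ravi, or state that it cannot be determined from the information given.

cannot be determined

Ravi's phenotype allows SS or Ss, and no parent or child forces a single allele at both positions; consistent genotype assignments exist with Ravi as SS or Ss.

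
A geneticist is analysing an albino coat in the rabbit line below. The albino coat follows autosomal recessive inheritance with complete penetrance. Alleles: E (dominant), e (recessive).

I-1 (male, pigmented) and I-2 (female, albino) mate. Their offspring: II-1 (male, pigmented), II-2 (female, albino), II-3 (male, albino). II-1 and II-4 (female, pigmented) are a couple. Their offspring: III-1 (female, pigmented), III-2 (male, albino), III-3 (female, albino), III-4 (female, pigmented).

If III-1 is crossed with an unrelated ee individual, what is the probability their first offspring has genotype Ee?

II-1 is pigmented so carries E and received e from I-2 (ee), so II-1 is Ee.
II-4 is pigmented so carries E and passed e to III-2 (ee), so II-4 is Ee.
III-1 is a pigmented offspring of II-1 (Ee) × II-4 (Ee), whose cross gives 1/4 EE : 1/2 Ee : 1/4 ee; conditioning on being pigmented, III-1 is EE with probability 1/3, Ee with probability 2/3.
Summing over parental genotype combinations, P(offspring has genotype Ee) = 1/3·1 + 2/3·1/2 = 2/3.

2/3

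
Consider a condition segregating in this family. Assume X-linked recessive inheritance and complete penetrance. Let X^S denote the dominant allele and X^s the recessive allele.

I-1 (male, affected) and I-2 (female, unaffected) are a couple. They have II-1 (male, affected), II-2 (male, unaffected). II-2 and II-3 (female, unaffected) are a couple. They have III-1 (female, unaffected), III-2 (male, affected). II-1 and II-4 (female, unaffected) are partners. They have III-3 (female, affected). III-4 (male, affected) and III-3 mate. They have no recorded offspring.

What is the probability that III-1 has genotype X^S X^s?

1/2

II-2 is unaffected, so II-2 is X^S Y.
II-3 is unaffected so carries S and passed s to III-2 (X^s Y), so II-3 is X^S X^s.
Their cross gives offspring ratios 1/2 X^S X^S : 1/2 X^S X^s. Conditioning on III-1 being unaffected, P(X^S X^s) = 1/2 / 1 = 1/2.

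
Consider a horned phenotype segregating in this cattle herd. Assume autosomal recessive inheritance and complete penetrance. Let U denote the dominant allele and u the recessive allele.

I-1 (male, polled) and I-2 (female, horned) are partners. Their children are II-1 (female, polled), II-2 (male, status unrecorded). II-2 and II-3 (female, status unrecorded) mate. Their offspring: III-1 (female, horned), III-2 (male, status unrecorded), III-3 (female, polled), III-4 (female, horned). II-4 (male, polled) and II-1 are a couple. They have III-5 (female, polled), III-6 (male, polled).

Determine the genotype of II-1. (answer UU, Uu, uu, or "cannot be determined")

From phenotype alone, II-1 is UU or Uu.
II-1 is polled so carries U and received u from I-2 (uu), so II-1 is Uu.

Uu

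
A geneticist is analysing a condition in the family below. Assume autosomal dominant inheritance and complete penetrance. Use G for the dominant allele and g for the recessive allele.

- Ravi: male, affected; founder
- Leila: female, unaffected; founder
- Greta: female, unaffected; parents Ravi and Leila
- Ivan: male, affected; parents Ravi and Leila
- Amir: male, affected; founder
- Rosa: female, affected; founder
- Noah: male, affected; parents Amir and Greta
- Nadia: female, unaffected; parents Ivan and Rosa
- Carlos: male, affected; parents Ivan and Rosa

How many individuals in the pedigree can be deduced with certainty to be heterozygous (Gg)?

4

Obligate heterozygotes: Ravi is affected so carries G and passed g to Greta (gg), so Ravi is Gg; Ivan is affected so carries G and received g from Leila (gg), so Ivan is Gg; Rosa is affected so carries G and passed g to Nadia (gg), so Rosa is Gg; Noah is affected so carries G and received g from Greta (gg), so Noah is Gg.
Every other individual is either homozygous by phenotype or has at least one consistent homozygous assignment, so the count is 4.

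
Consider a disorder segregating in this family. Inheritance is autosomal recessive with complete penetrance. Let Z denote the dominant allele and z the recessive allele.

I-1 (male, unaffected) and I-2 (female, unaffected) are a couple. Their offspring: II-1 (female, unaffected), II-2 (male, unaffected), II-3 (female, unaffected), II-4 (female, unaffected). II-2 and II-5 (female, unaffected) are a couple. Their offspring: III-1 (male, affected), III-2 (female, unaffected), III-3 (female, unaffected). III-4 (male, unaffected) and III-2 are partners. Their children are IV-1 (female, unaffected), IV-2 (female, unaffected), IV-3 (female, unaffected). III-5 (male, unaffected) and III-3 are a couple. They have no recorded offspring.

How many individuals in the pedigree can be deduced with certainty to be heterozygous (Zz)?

2

Obligate heterozygotes: II-2 is unaffected so carries Z and passed z to III-1 (zz), so II-2 is Zz; II-5 is unaffected so carries Z and passed z to III-1 (zz), so II-5 is Zz.
Every other individual is either homozygous by phenotype or has at least one consistent homozygous assignment, so the count is 2.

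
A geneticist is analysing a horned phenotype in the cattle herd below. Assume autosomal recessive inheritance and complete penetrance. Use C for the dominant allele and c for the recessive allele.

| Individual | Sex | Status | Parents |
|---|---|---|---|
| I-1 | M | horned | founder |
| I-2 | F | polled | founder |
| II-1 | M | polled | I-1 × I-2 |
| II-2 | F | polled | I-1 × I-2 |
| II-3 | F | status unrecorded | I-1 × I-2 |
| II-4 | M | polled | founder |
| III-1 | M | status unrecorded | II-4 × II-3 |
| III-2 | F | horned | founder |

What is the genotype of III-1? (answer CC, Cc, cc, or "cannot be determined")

III-1's phenotype is unrecorded, and no parent or child forces a single allele at both positions; consistent genotype assignments exist with III-1 as CC or Cc or cc.

cannot be determined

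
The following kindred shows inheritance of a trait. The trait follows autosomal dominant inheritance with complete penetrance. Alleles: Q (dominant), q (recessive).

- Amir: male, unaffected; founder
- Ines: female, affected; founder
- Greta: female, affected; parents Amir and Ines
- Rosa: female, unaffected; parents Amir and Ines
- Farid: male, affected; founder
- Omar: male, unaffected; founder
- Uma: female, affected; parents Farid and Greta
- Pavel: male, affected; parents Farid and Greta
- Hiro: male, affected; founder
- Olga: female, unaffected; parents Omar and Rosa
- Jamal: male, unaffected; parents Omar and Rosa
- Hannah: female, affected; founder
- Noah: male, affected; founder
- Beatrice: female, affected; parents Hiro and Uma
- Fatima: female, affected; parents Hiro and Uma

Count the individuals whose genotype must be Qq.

Obligate heterozygotes: Ines is affected so carries Q and passed q to Rosa (qq), so Ines is Qq; Greta is affected so carries Q and received q from Amir (qq), so Greta is Qq.
Every other individual is either homozygous by phenotype or has at least one consistent homozygous assignment, so the count is 2.

2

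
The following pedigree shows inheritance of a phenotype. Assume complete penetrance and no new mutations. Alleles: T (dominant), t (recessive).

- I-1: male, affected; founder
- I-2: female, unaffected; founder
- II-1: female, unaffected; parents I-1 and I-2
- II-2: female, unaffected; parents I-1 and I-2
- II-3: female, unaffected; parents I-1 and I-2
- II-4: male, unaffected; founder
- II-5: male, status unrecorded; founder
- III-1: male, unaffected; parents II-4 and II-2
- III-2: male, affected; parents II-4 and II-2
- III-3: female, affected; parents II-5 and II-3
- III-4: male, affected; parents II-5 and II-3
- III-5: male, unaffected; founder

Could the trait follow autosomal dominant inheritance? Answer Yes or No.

No

Under autosomal dominant, III-2 (affected, male) cannot arise from II-4 (unaffected) × II-2 (unaffected).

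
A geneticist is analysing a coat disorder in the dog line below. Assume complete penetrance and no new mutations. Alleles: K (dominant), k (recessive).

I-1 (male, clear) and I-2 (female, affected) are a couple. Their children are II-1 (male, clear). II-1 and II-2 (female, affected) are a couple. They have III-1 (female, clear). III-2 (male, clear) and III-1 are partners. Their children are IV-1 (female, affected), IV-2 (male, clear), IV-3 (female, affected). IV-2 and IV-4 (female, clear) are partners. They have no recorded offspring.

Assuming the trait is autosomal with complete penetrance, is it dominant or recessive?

III-2 and III-1 are both clear yet have an affected child IV-1. Under dominance, an affected child requires at least one affected parent, so the trait cannot be dominant.

recessive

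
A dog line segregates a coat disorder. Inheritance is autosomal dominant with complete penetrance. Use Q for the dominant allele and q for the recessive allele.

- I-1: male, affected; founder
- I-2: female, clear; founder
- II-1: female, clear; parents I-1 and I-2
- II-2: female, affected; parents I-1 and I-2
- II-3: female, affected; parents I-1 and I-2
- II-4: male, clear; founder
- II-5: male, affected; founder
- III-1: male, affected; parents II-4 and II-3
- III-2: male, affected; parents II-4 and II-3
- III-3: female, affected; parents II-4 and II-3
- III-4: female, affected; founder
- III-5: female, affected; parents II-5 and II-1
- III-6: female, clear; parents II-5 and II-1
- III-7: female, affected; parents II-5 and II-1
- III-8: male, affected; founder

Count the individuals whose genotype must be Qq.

Obligate heterozygotes: I-1 is affected so carries Q and passed q to II-1 (qq), so I-1 is Qq; II-2 is affected so carries Q and received q from I-2 (qq), so II-2 is Qq; II-3 is affected so carries Q and received q from I-2 (qq), so II-3 is Qq; II-5 is affected so carries Q and passed q to III-6 (qq), so II-5 is Qq; III-1 is affected so carries Q and received q from II-4 (qq), so III-1 is Qq; III-2 is affected so carries Q and received q from II-4 (qq), so III-2 is Qq; III-3 is affected so carries Q and received q from II-4 (qq), so III-3 is Qq; III-5 is affected so carries Q and received q from II-1 (qq), so III-5 is Qq; III-7 is affected so carries Q and received q from II-1 (qq), so III-7 is Qq.
Every other individual is either homozygous by phenotype or has at least one consistent homozygous assignment, so the count is 9.

9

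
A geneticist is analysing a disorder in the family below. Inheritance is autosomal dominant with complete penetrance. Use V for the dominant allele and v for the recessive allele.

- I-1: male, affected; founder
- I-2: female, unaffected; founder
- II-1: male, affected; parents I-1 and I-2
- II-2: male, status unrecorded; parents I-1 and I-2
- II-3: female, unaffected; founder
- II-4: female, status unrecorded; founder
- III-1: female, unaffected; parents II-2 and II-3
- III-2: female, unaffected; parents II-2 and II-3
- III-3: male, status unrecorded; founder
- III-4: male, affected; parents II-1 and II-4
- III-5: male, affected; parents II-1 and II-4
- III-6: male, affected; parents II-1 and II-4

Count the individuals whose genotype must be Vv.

Obligate heterozygotes: II-1 is affected so carries V and received v from I-2 (vv), so II-1 is Vv.
Every other individual is either homozygous by phenotype or has at least one consistent homozygous assignment, so the count is 1.

1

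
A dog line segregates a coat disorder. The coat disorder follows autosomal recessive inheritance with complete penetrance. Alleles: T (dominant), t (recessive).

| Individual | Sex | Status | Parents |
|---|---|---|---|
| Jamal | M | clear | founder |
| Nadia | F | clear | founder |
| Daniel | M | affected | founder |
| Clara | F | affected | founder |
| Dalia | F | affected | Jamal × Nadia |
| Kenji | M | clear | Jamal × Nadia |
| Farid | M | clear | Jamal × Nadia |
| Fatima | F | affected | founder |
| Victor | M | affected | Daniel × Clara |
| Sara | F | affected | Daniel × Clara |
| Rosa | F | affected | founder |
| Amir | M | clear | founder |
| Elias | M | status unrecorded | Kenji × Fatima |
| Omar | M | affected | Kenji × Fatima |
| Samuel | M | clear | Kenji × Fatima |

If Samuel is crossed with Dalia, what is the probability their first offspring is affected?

Samuel is clear so carries T and received t from Fatima (tt), so Samuel is Tt.
Dalia is affected, so Dalia is tt.
The cross gives 1/2 Tt : 1/2 tt, so P(offspring is affected) = 1/2.

1/2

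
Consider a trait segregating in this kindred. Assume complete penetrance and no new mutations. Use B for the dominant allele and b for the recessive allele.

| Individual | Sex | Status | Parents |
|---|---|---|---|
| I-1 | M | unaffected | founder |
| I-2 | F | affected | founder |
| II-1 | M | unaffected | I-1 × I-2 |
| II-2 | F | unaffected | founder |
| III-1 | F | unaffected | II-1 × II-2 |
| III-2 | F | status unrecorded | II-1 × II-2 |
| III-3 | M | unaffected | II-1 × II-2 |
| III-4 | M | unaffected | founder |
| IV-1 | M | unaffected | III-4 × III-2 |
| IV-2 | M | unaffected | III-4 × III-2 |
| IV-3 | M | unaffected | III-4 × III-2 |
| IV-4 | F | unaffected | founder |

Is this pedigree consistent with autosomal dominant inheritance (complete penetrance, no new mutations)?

A consistent assignment under autosomal dominant exists: I-1 bb, I-2 Bb, II-1 bb, II-2 bb, III-1 bb, III-2 bb, III-3 bb, III-4 bb, IV-1 bb, IV-2 bb, IV-3 bb, IV-4 bb.
In this assignment every recorded phenotype matches its genotype and every non-founder's genotype is obtainable from its parents' genotypes, so the pedigree is consistent.

Yes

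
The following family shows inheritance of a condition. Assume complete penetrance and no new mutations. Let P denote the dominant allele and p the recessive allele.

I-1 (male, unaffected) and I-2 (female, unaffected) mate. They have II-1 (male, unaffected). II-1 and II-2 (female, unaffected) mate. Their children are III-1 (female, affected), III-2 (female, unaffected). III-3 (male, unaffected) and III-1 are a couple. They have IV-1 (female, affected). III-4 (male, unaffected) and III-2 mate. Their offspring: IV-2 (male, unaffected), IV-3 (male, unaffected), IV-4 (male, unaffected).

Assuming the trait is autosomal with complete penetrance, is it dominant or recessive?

recessive

II-1 and II-2 are both unaffected yet have an affected child III-1. Under dominance, an affected child requires at least one affected parent, so the trait cannot be dominant.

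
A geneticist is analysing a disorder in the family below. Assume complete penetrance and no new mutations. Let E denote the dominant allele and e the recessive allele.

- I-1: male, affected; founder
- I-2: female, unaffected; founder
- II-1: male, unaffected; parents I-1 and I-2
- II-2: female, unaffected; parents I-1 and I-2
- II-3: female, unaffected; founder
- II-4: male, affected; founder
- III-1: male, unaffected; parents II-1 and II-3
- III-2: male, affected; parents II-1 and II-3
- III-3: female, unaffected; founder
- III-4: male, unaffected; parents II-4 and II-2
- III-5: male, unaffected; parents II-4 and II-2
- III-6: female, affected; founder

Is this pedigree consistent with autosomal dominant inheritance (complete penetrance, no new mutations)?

No

Under autosomal dominant, III-2 (affected, male) cannot arise from II-1 (unaffected) × II-3 (unaffected).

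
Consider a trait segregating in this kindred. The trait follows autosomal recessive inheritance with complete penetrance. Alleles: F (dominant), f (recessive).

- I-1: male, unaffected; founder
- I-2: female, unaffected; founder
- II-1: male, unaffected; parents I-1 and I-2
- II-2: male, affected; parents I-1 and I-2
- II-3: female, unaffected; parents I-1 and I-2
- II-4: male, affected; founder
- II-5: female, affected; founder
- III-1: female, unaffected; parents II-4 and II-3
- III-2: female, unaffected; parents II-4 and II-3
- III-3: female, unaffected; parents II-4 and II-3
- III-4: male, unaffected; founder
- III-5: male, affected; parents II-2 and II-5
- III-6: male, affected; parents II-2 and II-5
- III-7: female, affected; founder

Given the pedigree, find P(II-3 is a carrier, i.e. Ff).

1/5

I-1 is unaffected so carries F and passed f to II-2 (ff), so I-1 is Ff.
I-2 is unaffected so carries F and passed f to II-2 (ff), so I-2 is Ff.
Their cross gives offspring ratios 1/4 FF : 1/2 Ff : 1/4 ff. Conditioning on II-3 being unaffected, P(Ff) = 1/2 / 3/4 = 2/3 before taking II-3's own offspring into account.
II-4 is affected, so II-4 is ff.
Now use II-3's offspring. Probability of each recorded status — unaffected daughter III-1: 1/2 if II-3 is Ff, 1 if FF; unaffected daughter III-2: 1/2 if II-3 is Ff, 1 if FF; unaffected daughter III-3: 1/2 if II-3 is Ff, 1 if FF.
Bayes: P(Ff) = 2/3·1/8 / (2/3·1/8 + 1/3·1) = 1/5.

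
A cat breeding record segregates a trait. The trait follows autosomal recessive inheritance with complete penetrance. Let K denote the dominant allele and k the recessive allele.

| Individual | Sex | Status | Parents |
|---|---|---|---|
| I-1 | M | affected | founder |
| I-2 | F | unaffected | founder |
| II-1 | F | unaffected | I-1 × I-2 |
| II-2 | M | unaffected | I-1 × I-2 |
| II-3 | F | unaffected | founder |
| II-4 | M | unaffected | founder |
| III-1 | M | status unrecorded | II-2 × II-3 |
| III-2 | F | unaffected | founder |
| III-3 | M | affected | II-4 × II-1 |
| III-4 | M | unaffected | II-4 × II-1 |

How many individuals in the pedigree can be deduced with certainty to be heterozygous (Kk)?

3

Obligate heterozygotes: II-1 is unaffected so carries K and received k from I-1 (kk), so II-1 is Kk; II-2 is unaffected so carries K and received k from I-1 (kk), so II-2 is Kk; II-4 is unaffected so carries K and passed k to III-3 (kk), so II-4 is Kk.
Every other individual is either homozygous by phenotype or has at least one consistent homozygous assignment, so the count is 3.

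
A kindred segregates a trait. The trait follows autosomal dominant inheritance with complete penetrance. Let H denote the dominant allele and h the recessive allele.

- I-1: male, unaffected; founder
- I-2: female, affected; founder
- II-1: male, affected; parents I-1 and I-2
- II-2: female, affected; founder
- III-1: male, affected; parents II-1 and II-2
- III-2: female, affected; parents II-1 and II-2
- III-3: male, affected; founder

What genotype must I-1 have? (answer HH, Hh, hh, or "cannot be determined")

hh

I-1 is unaffected, so I-1 is hh.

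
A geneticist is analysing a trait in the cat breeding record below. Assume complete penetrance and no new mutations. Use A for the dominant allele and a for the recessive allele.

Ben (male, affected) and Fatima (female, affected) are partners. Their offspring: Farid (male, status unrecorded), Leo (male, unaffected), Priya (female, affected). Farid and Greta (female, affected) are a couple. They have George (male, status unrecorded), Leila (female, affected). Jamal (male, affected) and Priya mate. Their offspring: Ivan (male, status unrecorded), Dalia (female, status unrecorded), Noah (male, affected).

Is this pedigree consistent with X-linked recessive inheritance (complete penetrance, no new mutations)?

No

Under X-linked recessive, Leo (unaffected, male) cannot arise from Ben (affected) × Fatima (affected).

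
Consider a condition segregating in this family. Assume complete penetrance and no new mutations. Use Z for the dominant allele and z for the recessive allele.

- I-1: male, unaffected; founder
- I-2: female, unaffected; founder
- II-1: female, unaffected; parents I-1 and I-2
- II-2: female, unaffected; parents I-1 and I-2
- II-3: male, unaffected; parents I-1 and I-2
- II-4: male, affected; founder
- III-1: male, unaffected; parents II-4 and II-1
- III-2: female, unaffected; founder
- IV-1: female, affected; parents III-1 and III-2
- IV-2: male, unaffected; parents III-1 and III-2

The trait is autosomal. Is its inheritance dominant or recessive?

recessive

III-1 and III-2 are both unaffected yet have an affected child IV-1. Under dominance, an affected child requires at least one affected parent, so the trait cannot be dominant.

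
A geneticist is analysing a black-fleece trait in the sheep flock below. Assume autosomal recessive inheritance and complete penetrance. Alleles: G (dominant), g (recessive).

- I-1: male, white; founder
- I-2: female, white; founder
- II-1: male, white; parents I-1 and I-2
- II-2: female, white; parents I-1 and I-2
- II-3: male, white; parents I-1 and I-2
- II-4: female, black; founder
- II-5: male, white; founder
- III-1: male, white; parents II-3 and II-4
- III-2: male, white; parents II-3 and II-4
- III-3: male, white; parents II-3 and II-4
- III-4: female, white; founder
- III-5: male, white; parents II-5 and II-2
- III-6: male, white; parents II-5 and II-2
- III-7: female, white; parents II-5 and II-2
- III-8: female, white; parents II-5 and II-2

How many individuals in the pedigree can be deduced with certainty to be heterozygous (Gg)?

Obligate heterozygotes: III-1 is white so carries G and received g from II-4 (gg), so III-1 is Gg; III-2 is white so carries G and received g from II-4 (gg), so III-2 is Gg; III-3 is white so carries G and received g from II-4 (gg), so III-3 is Gg.
Every other individual is either homozygous by phenotype or has at least one consistent homozygous assignment, so the count is 3.

3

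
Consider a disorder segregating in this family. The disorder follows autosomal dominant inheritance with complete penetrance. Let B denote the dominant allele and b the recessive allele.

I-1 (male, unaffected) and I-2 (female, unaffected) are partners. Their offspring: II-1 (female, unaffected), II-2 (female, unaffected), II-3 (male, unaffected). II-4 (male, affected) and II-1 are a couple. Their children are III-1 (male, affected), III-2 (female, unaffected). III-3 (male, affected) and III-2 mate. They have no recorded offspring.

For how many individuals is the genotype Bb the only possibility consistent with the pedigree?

Obligate heterozygotes: II-4 is affected so carries B and passed b to III-2 (bb), so II-4 is Bb; III-1 is affected so carries B and received b from II-1 (bb), so III-1 is Bb.
Every other individual is either homozygous by phenotype or has at least one consistent homozygous assignment, so the count is 2.

2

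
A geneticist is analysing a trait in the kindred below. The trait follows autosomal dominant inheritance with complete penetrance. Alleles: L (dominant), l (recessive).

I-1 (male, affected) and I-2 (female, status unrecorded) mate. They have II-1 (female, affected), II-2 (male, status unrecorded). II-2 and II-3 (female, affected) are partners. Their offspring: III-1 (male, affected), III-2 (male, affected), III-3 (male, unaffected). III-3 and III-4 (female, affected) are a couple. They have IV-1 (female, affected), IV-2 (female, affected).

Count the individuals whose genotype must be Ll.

3

Obligate heterozygotes: II-3 is affected so carries L and passed l to III-3 (ll), so II-3 is Ll; IV-1 is affected so carries L and received l from III-3 (ll), so IV-1 is Ll; IV-2 is affected so carries L and received l from III-3 (ll), so IV-2 is Ll.
Every other individual is either homozygous by phenotype or has at least one consistent homozygous assignment, so the count is 3.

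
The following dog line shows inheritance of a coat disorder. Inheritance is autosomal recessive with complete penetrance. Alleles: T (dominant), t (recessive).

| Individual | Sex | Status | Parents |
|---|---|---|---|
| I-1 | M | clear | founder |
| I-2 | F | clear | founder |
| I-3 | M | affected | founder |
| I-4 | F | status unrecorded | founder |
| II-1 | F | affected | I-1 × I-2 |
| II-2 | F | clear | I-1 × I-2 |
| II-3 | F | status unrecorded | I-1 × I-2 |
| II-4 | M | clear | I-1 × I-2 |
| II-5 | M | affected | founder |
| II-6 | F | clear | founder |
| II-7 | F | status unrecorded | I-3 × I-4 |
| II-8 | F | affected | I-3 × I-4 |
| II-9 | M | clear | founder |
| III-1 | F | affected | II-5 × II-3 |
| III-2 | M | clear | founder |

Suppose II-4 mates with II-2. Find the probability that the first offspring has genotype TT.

4/9

I-1 is clear so carries T and passed t to II-1 (tt), so I-1 is Tt.
I-2 is clear so carries T and passed t to II-1 (tt), so I-2 is Tt.
II-4 is a clear offspring of I-1 (Tt) × I-2 (Tt), whose cross gives 1/4 TT : 1/2 Tt : 1/4 tt; conditioning on being clear, II-4 is TT with probability 1/3, Tt with probability 2/3.
II-2 is a clear offspring of I-1 (Tt) × I-2 (Tt), whose cross gives 1/4 TT : 1/2 Tt : 1/4 tt; conditioning on being clear, II-2 is TT with probability 1/3, Tt with probability 2/3.
Summing over parental genotype combinations, P(offspring has genotype TT) = 1/9·1 + 2/9·1/2 + 2/9·1/2 + 4/9·1/4 = 4/9.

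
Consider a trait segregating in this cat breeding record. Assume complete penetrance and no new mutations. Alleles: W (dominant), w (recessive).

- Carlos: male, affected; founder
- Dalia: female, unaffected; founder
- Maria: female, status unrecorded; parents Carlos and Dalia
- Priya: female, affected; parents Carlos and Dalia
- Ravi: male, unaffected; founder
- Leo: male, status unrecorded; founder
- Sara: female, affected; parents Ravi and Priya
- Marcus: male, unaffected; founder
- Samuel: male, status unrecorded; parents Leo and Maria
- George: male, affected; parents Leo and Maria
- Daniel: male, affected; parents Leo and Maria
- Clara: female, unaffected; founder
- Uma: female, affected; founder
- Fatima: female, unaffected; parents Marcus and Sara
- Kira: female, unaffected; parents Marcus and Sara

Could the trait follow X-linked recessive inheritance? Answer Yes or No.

No

Under X-linked recessive, Sara (affected, female) cannot arise from Ravi (unaffected) × Priya (affected).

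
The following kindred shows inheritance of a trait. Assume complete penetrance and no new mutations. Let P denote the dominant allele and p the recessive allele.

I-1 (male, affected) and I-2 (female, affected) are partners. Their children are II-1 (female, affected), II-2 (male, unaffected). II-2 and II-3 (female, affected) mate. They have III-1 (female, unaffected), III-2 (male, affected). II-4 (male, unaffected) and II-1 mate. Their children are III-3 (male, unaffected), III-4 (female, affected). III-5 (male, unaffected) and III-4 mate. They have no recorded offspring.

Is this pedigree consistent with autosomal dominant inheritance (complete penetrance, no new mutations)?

Yes

A consistent assignment under autosomal dominant exists: I-1 Pp, I-2 Pp, II-1 Pp, II-2 pp, II-3 Pp, II-4 pp, III-1 pp, III-2 Pp, III-3 pp, III-4 Pp, III-5 pp.
In this assignment every recorded phenotype matches its genotype and every non-founder's genotype is obtainable from its parents' genotypes, so the pedigree is consistent.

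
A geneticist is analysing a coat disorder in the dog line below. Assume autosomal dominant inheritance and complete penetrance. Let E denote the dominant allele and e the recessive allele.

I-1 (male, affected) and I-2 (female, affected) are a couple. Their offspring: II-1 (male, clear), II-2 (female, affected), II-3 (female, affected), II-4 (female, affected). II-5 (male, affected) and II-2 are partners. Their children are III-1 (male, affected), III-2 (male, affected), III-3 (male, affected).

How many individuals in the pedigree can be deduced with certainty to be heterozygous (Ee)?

2

Obligate heterozygotes: I-1 is affected so carries E and passed e to II-1 (ee), so I-1 is Ee; I-2 is affected so carries E and passed e to II-1 (ee), so I-2 is Ee.
Every other individual is either homozygous by phenotype or has at least one consistent homozygous assignment, so the count is 2.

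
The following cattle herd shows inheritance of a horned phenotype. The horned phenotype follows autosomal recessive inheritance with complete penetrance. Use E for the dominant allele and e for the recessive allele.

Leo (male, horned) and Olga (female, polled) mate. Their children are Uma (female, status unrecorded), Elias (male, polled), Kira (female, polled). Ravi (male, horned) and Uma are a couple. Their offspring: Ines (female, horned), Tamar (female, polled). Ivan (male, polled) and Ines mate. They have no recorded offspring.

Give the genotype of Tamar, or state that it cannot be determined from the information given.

Ee

From phenotype alone, Tamar is EE or Ee.
Tamar is polled so carries E and received e from Ravi (ee), so Tamar is Ee.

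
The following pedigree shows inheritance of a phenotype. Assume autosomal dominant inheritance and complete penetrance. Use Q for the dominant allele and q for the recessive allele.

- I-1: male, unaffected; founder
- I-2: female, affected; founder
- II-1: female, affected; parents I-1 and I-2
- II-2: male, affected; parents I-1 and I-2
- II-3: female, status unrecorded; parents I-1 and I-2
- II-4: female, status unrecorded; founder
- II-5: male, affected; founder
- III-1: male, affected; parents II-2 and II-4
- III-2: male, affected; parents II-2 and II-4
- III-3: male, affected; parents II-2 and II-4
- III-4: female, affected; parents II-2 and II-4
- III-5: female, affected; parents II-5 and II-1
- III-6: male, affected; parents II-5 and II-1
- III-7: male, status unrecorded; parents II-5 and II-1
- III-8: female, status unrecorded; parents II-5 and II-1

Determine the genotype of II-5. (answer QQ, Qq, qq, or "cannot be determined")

II-5's phenotype allows QQ or Qq, and no parent or child forces a single allele at both positions; consistent genotype assignments exist with II-5 as QQ or Qq.

cannot be determined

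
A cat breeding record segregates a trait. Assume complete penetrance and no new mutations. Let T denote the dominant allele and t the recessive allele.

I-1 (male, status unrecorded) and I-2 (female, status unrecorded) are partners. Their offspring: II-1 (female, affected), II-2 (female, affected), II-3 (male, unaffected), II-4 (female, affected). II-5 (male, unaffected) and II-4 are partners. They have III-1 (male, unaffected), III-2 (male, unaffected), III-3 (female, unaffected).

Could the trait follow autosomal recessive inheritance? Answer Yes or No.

A consistent assignment under autosomal recessive exists: I-1 Tt, I-2 Tt, II-1 tt, II-2 tt, II-3 TT, II-4 tt, II-5 TT, III-1 Tt, III-2 Tt, III-3 Tt.
In this assignment every recorded phenotype matches its genotype and every non-founder's genotype is obtainable from its parents' genotypes, so the pedigree is consistent.

Yes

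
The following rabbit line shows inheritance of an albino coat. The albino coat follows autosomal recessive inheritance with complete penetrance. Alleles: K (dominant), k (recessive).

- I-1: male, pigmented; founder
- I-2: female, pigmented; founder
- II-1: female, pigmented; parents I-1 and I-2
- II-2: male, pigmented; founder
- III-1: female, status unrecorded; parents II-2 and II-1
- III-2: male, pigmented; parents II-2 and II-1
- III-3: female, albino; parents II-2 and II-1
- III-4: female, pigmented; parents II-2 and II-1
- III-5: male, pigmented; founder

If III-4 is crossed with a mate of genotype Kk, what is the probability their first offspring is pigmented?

II-2 is pigmented so carries K and passed k to III-3 (kk), so II-2 is Kk.
II-1 is pigmented so carries K and passed k to III-3 (kk), so II-1 is Kk.
III-4 is a pigmented offspring of II-2 (Kk) × II-1 (Kk), whose cross gives 1/4 KK : 1/2 Kk : 1/4 kk; conditioning on being pigmented, III-4 is KK with probability 1/3, Kk with probability 2/3.
Summing over parental genotype combinations, P(offspring is pigmented) = 1/3·1 + 2/3·3/4 = 5/6.

5/6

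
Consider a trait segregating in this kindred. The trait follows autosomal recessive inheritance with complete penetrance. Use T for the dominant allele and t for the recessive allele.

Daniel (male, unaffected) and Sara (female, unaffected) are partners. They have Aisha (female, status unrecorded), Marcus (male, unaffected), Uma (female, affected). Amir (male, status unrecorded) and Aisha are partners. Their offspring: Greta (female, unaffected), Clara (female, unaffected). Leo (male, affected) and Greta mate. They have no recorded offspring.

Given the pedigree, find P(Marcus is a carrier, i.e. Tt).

2/3

Daniel is unaffected so carries T and passed t to Uma (tt), so Daniel is Tt.
Sara is unaffected so carries T and passed t to Uma (tt), so Sara is Tt.
Their cross gives offspring ratios 1/4 TT : 1/2 Tt : 1/4 tt. Conditioning on Marcus being unaffected, P(Tt) = 1/2 / 3/4 = 2/3.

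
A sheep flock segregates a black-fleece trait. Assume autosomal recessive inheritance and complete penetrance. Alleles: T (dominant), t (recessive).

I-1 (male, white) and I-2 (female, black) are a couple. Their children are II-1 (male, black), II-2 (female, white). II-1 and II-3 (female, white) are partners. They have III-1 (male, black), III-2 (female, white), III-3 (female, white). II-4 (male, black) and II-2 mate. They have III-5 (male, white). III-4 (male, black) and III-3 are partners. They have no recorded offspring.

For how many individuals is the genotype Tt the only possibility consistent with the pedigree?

6

Obligate heterozygotes: I-1 is white so carries T and passed t to II-1 (tt), so I-1 is Tt; II-2 is white so carries T and received t from I-2 (tt), so II-2 is Tt; II-3 is white so carries T and passed t to III-1 (tt), so II-3 is Tt; III-2 is white so carries T and received t from II-1 (tt), so III-2 is Tt; III-3 is white so carries T and received t from II-1 (tt), so III-3 is Tt; III-5 is white so carries T and received t from II-4 (tt), so III-5 is Tt.
Every other individual is either homozygous by phenotype or has at least one consistent homozygous assignment, so the count is 6.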